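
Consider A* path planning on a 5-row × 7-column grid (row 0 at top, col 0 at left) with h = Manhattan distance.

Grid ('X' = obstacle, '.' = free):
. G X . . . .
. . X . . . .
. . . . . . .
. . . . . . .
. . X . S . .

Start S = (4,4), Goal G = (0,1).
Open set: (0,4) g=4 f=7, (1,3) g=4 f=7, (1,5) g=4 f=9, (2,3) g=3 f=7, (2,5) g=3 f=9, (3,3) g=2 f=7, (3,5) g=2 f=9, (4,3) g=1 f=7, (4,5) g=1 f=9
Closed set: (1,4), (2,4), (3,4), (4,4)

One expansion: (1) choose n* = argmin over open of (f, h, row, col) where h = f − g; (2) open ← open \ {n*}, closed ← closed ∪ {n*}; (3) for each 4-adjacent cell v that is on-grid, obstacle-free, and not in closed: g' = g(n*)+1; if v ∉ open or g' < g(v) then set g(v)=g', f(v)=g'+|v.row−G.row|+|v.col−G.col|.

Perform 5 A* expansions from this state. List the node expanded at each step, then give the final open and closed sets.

step 1: expand (0,4) (f=7, h=3) → closed; open now [(0,3) g=5 f=7, (0,5) g=5 f=9, (1,3) g=4 f=7, (1,5) g=4 f=9, (2,3) g=3 f=7, (2,5) g=3 f=9, (3,3) g=2 f=7, (3,5) g=2 f=9, (4,3) g=1 f=7, (4,5) g=1 f=9]
step 2: expand (0,3) (f=7, h=2) → closed; open now [(0,5) g=5 f=9, (1,3) g=4 f=7, (1,5) g=4 f=9, (2,3) g=3 f=7, (2,5) g=3 f=9, (3,3) g=2 f=7, (3,5) g=2 f=9, (4,3) g=1 f=7, (4,5) g=1 f=9]
step 3: expand (1,3) (f=7, h=3) → closed; open now [(0,5) g=5 f=9, (1,5) g=4 f=9, (2,3) g=3 f=7, (2,5) g=3 f=9, (3,3) g=2 f=7, (3,5) g=2 f=9, (4,3) g=1 f=7, (4,5) g=1 f=9]
step 4: expand (2,3) (f=7, h=4) → closed; open now [(0,5) g=5 f=9, (1,5) g=4 f=9, (2,2) g=4 f=7, (2,5) g=3 f=9, (3,3) g=2 f=7, (3,5) g=2 f=9, (4,3) g=1 f=7, (4,5) g=1 f=9]
step 5: expand (2,2) (f=7, h=3) → closed; open now [(0,5) g=5 f=9, (1,5) g=4 f=9, (2,1) g=5 f=7, (2,5) g=3 f=9, (3,2) g=5 f=9, (3,3) g=2 f=7, (3,5) g=2 f=9, (4,3) g=1 f=7, (4,5) g=1 f=9]

order=[(0,4) → (0,3) → (1,3) → (2,3) → (2,2)]; open=[(0,5) g=5 f=9, (1,5) g=4 f=9, (2,1) g=5 f=7, (2,5) g=3 f=9, (3,2) g=5 f=9, (3,3) g=2 f=7, (3,5) g=2 f=9, (4,3) g=1 f=7, (4,5) g=1 f=9]; closed=[(0,3), (0,4), (1,3), (1,4), (2,2), (2,3), (2,4), (3,4), (4,4)]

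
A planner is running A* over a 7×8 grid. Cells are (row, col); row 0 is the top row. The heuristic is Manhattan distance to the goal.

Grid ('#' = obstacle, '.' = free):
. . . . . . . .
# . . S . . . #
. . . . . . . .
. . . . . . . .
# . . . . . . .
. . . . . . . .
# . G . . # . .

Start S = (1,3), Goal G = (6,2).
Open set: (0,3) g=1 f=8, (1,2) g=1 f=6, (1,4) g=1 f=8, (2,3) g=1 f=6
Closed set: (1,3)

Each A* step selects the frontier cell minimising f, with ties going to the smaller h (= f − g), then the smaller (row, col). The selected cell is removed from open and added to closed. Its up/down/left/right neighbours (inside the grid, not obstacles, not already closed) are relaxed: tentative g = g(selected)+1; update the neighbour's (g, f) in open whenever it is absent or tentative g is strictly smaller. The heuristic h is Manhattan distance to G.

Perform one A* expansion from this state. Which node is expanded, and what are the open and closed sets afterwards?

step 1: expand (1,2) (f=6, h=5) → closed; open now [(0,2) g=2 f=8, (0,3) g=1 f=8, (1,1) g=2 f=8, (1,4) g=1 f=8, (2,2) g=2 f=6, (2,3) g=1 f=6]

expanded=(1,2); open=[(0,2) g=2 f=8, (0,3) g=1 f=8, (1,1) g=2 f=8, (1,4) g=1 f=8, (2,2) g=2 f=6, (2,3) g=1 f=6]; closed=[(1,2), (1,3)]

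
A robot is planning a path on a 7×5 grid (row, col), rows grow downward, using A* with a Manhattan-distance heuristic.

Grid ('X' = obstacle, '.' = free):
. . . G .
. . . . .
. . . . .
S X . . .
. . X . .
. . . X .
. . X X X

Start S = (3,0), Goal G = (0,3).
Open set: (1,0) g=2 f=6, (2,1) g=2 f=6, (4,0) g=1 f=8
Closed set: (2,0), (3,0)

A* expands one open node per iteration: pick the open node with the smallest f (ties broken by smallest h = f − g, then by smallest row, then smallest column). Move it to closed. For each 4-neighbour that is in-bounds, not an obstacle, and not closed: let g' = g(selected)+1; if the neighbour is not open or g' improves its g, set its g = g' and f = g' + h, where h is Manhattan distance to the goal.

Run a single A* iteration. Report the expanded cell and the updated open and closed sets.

expanded=(1,0); open=[(0,0) g=3 f=6, (1,1) g=3 f=6, (2,1) g=2 f=6, (4,0) g=1 f=8]; closed=[(1,0), (2,0), (3,0)]

step 1: expand (1,0) (f=6, h=4) → closed; open now [(0,0) g=3 f=6, (1,1) g=3 f=6, (2,1) g=2 f=6, (4,0) g=1 f=8]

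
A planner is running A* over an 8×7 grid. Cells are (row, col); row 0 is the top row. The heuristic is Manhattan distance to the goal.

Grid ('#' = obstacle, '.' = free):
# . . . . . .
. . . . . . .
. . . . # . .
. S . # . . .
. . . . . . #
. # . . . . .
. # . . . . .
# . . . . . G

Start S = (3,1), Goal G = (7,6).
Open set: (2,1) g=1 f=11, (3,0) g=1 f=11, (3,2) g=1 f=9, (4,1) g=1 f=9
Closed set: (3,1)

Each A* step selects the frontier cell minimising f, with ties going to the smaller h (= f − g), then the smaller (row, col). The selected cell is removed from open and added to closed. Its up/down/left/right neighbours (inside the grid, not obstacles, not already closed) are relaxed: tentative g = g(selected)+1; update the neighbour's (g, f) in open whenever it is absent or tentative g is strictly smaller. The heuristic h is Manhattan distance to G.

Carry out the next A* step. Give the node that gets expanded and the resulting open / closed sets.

expanded=(3,2); open=[(2,1) g=1 f=11, (2,2) g=2 f=11, (3,0) g=1 f=11, (4,1) g=1 f=9, (4,2) g=2 f=9]; closed=[(3,1), (3,2)]

step 1: expand (3,2) (f=9, h=8) → closed; open now [(2,1) g=1 f=11, (2,2) g=2 f=11, (3,0) g=1 f=11, (4,1) g=1 f=9, (4,2) g=2 f=9]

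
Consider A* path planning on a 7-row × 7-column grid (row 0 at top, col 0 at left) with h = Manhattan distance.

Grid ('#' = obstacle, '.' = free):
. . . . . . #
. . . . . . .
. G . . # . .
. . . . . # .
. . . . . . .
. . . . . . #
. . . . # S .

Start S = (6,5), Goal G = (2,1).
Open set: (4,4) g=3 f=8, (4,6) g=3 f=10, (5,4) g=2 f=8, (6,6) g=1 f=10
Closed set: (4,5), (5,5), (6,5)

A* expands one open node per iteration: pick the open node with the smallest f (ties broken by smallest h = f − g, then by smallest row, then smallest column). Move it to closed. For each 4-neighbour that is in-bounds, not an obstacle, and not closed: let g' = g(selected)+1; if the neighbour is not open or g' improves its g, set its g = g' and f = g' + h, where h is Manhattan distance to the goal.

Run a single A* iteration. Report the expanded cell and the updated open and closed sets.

expanded=(4,4); open=[(3,4) g=4 f=8, (4,3) g=4 f=8, (4,6) g=3 f=10, (5,4) g=2 f=8, (6,6) g=1 f=10]; closed=[(4,4), (4,5), (5,5), (6,5)]

step 1: expand (4,4) (f=8, h=5) → closed; open now [(3,4) g=4 f=8, (4,3) g=4 f=8, (4,6) g=3 f=10, (5,4) g=2 f=8, (6,6) g=1 f=10]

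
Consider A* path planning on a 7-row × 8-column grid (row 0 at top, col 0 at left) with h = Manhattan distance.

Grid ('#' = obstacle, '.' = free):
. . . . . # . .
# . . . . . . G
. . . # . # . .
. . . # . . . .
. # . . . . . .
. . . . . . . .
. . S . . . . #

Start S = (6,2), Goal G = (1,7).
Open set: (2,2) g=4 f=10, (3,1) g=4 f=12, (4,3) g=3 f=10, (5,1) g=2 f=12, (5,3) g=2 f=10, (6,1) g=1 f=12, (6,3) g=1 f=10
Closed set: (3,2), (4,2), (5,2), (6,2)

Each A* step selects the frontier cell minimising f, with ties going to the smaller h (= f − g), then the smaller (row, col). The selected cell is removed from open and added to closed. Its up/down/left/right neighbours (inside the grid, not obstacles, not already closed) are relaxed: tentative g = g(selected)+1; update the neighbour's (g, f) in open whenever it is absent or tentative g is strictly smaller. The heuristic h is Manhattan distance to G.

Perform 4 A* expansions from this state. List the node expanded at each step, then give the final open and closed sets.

order=[(2,2) → (1,2) → (1,3) → (1,4)]; open=[(0,2) g=6 f=12, (0,3) g=7 f=12, (0,4) g=8 f=12, (1,1) g=6 f=12, (1,5) g=8 f=10, (2,1) g=5 f=12, (2,4) g=8 f=12, (3,1) g=4 f=12, (4,3) g=3 f=10, (5,1) g=2 f=12, (5,3) g=2 f=10, (6,1) g=1 f=12, (6,3) g=1 f=10]; closed=[(1,2), (1,3), (1,4), (2,2), (3,2), (4,2), (5,2), (6,2)]

step 1: expand (2,2) (f=10, h=6) → closed; open now [(1,2) g=5 f=10, (2,1) g=5 f=12, (3,1) g=4 f=12, (4,3) g=3 f=10, (5,1) g=2 f=12, (5,3) g=2 f=10, (6,1) g=1 f=12, (6,3) g=1 f=10]
step 2: expand (1,2) (f=10, h=5) → closed; open now [(0,2) g=6 f=12, (1,1) g=6 f=12, (1,3) g=6 f=10, (2,1) g=5 f=12, (3,1) g=4 f=12, (4,3) g=3 f=10, (5,1) g=2 f=12, (5,3) g=2 f=10, (6,1) g=1 f=12, (6,3) g=1 f=10]
step 3: expand (1,3) (f=10, h=4) → closed; open now [(0,2) g=6 f=12, (0,3) g=7 f=12, (1,1) g=6 f=12, (1,4) g=7 f=10, (2,1) g=5 f=12, (3,1) g=4 f=12, (4,3) g=3 f=10, (5,1) g=2 f=12, (5,3) g=2 f=10, (6,1) g=1 f=12, (6,3) g=1 f=10]
step 4: expand (1,4) (f=10, h=3) → closed; open now [(0,2) g=6 f=12, (0,3) g=7 f=12, (0,4) g=8 f=12, (1,1) g=6 f=12, (1,5) g=8 f=10, (2,1) g=5 f=12, (2,4) g=8 f=12, (3,1) g=4 f=12, (4,3) g=3 f=10, (5,1) g=2 f=12, (5,3) g=2 f=10, (6,1) g=1 f=12, (6,3) g=1 f=10]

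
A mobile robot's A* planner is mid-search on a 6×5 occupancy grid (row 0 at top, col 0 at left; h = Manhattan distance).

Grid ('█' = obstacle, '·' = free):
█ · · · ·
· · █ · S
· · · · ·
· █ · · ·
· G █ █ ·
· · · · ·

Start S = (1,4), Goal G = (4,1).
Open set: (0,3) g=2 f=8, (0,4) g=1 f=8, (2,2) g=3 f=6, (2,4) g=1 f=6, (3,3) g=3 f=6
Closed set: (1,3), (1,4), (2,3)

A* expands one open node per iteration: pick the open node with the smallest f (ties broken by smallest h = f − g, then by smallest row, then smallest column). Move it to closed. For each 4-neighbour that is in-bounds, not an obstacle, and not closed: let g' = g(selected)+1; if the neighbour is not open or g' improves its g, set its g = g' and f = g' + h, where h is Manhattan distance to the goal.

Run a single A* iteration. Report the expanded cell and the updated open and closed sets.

expanded=(2,2); open=[(0,3) g=2 f=8, (0,4) g=1 f=8, (2,1) g=4 f=6, (2,4) g=1 f=6, (3,2) g=4 f=6, (3,3) g=3 f=6]; closed=[(1,3), (1,4), (2,2), (2,3)]

step 1: expand (2,2) (f=6, h=3) → closed; open now [(0,3) g=2 f=8, (0,4) g=1 f=8, (2,1) g=4 f=6, (2,4) g=1 f=6, (3,2) g=4 f=6, (3,3) g=3 f=6]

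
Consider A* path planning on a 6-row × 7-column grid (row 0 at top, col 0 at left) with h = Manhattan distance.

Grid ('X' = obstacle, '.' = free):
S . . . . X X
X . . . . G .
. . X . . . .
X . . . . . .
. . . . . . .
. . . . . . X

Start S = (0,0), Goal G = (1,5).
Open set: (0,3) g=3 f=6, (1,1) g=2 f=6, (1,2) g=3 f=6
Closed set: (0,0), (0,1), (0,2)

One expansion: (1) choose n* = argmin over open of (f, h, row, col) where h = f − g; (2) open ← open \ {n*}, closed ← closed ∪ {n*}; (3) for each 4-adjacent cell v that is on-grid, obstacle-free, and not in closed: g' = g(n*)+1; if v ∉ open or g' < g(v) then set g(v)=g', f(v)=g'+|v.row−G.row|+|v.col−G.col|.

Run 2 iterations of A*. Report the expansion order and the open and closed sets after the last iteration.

step 1: expand (0,3) (f=6, h=3) → closed; open now [(0,4) g=4 f=6, (1,1) g=2 f=6, (1,2) g=3 f=6, (1,3) g=4 f=6]
step 2: expand (0,4) (f=6, h=2) → closed; open now [(1,1) g=2 f=6, (1,2) g=3 f=6, (1,3) g=4 f=6, (1,4) g=5 f=6]

order=[(0,3) → (0,4)]; open=[(1,1) g=2 f=6, (1,2) g=3 f=6, (1,3) g=4 f=6, (1,4) g=5 f=6]; closed=[(0,0), (0,1), (0,2), (0,3), (0,4)]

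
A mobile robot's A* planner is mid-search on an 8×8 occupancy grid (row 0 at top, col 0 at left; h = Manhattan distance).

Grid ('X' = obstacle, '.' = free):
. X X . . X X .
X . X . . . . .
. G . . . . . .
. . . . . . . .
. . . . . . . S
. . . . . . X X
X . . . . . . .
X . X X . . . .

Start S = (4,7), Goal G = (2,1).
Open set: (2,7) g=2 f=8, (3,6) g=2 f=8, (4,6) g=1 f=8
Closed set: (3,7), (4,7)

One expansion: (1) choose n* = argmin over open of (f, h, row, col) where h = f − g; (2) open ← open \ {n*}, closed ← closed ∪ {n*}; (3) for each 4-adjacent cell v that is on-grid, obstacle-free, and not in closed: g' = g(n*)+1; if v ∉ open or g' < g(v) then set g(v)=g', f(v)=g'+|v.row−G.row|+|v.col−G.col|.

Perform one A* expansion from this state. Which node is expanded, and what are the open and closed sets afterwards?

expanded=(2,7); open=[(1,7) g=3 f=10, (2,6) g=3 f=8, (3,6) g=2 f=8, (4,6) g=1 f=8]; closed=[(2,7), (3,7), (4,7)]

step 1: expand (2,7) (f=8, h=6) → closed; open now [(1,7) g=3 f=10, (2,6) g=3 f=8, (3,6) g=2 f=8, (4,6) g=1 f=8]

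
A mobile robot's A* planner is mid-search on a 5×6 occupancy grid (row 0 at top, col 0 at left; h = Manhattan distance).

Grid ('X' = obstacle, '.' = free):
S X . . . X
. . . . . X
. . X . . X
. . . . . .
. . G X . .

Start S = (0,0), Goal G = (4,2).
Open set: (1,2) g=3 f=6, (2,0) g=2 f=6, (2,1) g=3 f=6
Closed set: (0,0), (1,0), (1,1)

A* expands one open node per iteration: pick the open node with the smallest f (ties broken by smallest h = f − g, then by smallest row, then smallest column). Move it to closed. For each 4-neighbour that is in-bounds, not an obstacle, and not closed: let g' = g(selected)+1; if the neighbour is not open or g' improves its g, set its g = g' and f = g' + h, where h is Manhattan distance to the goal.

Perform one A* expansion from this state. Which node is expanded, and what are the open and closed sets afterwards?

step 1: expand (1,2) (f=6, h=3) → closed; open now [(0,2) g=4 f=8, (1,3) g=4 f=8, (2,0) g=2 f=6, (2,1) g=3 f=6]

expanded=(1,2); open=[(0,2) g=4 f=8, (1,3) g=4 f=8, (2,0) g=2 f=6, (2,1) g=3 f=6]; closed=[(0,0), (1,0), (1,1), (1,2)]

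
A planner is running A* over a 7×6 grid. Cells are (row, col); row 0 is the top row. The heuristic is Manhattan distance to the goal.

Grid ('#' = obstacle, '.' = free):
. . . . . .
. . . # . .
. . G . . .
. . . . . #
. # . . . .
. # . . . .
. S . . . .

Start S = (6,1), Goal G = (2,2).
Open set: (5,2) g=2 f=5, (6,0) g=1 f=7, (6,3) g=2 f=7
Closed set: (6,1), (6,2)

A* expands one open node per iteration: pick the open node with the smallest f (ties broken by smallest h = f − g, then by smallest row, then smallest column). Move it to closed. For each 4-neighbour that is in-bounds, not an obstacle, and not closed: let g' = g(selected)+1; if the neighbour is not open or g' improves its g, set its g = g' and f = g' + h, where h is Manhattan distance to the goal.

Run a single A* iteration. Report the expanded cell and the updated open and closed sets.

step 1: expand (5,2) (f=5, h=3) → closed; open now [(4,2) g=3 f=5, (5,3) g=3 f=7, (6,0) g=1 f=7, (6,3) g=2 f=7]

expanded=(5,2); open=[(4,2) g=3 f=5, (5,3) g=3 f=7, (6,0) g=1 f=7, (6,3) g=2 f=7]; closed=[(5,2), (6,1), (6,2)]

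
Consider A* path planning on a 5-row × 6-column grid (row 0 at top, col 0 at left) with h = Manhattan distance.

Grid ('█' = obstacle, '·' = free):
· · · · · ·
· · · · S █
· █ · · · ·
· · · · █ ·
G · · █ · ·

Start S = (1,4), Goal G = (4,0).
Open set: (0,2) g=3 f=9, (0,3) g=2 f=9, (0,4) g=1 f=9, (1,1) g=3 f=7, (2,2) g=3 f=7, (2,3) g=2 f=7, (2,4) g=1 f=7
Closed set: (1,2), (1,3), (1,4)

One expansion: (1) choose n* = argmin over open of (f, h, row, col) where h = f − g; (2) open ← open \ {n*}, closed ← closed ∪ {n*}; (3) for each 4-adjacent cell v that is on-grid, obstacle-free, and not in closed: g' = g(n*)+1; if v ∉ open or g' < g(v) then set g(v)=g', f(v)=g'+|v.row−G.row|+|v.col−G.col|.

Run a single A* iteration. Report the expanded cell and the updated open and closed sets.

step 1: expand (1,1) (f=7, h=4) → closed; open now [(0,1) g=4 f=9, (0,2) g=3 f=9, (0,3) g=2 f=9, (0,4) g=1 f=9, (1,0) g=4 f=7, (2,2) g=3 f=7, (2,3) g=2 f=7, (2,4) g=1 f=7]

expanded=(1,1); open=[(0,1) g=4 f=9, (0,2) g=3 f=9, (0,3) g=2 f=9, (0,4) g=1 f=9, (1,0) g=4 f=7, (2,2) g=3 f=7, (2,3) g=2 f=7, (2,4) g=1 f=7]; closed=[(1,1), (1,2), (1,3), (1,4)]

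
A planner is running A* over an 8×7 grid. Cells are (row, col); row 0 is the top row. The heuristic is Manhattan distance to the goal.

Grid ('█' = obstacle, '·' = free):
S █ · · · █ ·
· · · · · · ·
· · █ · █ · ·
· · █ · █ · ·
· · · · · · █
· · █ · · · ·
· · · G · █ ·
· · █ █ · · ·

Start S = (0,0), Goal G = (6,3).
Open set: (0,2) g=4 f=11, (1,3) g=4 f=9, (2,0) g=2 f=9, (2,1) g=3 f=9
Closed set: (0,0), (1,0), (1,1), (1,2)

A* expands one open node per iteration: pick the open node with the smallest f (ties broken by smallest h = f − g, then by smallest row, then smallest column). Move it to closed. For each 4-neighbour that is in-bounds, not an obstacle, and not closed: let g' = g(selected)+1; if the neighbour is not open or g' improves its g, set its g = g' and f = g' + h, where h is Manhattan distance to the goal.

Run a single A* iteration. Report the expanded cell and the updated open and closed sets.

expanded=(1,3); open=[(0,2) g=4 f=11, (0,3) g=5 f=11, (1,4) g=5 f=11, (2,0) g=2 f=9, (2,1) g=3 f=9, (2,3) g=5 f=9]; closed=[(0,0), (1,0), (1,1), (1,2), (1,3)]

step 1: expand (1,3) (f=9, h=5) → closed; open now [(0,2) g=4 f=11, (0,3) g=5 f=11, (1,4) g=5 f=11, (2,0) g=2 f=9, (2,1) g=3 f=9, (2,3) g=5 f=9]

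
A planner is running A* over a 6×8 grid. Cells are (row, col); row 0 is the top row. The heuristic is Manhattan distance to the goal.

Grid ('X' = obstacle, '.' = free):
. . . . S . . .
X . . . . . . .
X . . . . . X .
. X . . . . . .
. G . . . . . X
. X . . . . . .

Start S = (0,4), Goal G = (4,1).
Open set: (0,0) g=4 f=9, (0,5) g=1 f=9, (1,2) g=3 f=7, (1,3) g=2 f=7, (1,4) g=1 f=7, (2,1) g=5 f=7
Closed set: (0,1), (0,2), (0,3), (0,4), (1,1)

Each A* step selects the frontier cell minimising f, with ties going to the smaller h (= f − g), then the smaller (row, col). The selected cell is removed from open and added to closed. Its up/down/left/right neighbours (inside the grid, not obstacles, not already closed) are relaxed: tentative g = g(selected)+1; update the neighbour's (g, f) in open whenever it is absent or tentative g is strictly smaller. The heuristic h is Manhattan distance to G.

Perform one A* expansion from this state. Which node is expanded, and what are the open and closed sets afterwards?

expanded=(2,1); open=[(0,0) g=4 f=9, (0,5) g=1 f=9, (1,2) g=3 f=7, (1,3) g=2 f=7, (1,4) g=1 f=7, (2,2) g=6 f=9]; closed=[(0,1), (0,2), (0,3), (0,4), (1,1), (2,1)]

step 1: expand (2,1) (f=7, h=2) → closed; open now [(0,0) g=4 f=9, (0,5) g=1 f=9, (1,2) g=3 f=7, (1,3) g=2 f=7, (1,4) g=1 f=7, (2,2) g=6 f=9]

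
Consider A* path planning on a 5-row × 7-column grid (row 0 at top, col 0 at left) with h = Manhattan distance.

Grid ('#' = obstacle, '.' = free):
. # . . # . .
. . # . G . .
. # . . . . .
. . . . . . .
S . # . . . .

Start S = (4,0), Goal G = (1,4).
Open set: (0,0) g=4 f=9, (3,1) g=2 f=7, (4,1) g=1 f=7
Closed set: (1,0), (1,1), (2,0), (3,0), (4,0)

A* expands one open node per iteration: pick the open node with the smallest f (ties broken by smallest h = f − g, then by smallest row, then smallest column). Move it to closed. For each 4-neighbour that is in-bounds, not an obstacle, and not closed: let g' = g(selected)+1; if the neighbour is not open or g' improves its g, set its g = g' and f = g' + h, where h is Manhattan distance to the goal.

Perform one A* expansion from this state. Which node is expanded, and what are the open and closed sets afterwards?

step 1: expand (3,1) (f=7, h=5) → closed; open now [(0,0) g=4 f=9, (3,2) g=3 f=7, (4,1) g=1 f=7]

expanded=(3,1); open=[(0,0) g=4 f=9, (3,2) g=3 f=7, (4,1) g=1 f=7]; closed=[(1,0), (1,1), (2,0), (3,0), (3,1), (4,0)]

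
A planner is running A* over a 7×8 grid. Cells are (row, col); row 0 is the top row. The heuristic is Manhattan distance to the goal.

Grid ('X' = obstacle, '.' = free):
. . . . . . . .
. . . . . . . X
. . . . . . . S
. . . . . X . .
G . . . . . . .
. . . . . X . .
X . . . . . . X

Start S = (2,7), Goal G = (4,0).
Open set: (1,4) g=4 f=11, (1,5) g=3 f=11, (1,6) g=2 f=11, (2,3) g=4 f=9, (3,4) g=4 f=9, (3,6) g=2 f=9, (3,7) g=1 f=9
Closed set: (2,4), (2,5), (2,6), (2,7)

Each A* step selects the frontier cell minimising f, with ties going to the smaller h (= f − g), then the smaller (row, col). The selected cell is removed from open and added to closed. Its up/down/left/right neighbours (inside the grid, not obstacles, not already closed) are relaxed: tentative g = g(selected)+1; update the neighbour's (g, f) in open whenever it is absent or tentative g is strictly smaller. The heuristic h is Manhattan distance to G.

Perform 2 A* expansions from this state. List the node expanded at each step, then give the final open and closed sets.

order=[(2,3) → (2,2)]; open=[(1,2) g=6 f=11, (1,3) g=5 f=11, (1,4) g=4 f=11, (1,5) g=3 f=11, (1,6) g=2 f=11, (2,1) g=6 f=9, (3,2) g=6 f=9, (3,3) g=5 f=9, (3,4) g=4 f=9, (3,6) g=2 f=9, (3,7) g=1 f=9]; closed=[(2,2), (2,3), (2,4), (2,5), (2,6), (2,7)]

step 1: expand (2,3) (f=9, h=5) → closed; open now [(1,3) g=5 f=11, (1,4) g=4 f=11, (1,5) g=3 f=11, (1,6) g=2 f=11, (2,2) g=5 f=9, (3,3) g=5 f=9, (3,4) g=4 f=9, (3,6) g=2 f=9, (3,7) g=1 f=9]
step 2: expand (2,2) (f=9, h=4) → closed; open now [(1,2) g=6 f=11, (1,3) g=5 f=11, (1,4) g=4 f=11, (1,5) g=3 f=11, (1,6) g=2 f=11, (2,1) g=6 f=9, (3,2) g=6 f=9, (3,3) g=5 f=9, (3,4) g=4 f=9, (3,6) g=2 f=9, (3,7) g=1 f=9]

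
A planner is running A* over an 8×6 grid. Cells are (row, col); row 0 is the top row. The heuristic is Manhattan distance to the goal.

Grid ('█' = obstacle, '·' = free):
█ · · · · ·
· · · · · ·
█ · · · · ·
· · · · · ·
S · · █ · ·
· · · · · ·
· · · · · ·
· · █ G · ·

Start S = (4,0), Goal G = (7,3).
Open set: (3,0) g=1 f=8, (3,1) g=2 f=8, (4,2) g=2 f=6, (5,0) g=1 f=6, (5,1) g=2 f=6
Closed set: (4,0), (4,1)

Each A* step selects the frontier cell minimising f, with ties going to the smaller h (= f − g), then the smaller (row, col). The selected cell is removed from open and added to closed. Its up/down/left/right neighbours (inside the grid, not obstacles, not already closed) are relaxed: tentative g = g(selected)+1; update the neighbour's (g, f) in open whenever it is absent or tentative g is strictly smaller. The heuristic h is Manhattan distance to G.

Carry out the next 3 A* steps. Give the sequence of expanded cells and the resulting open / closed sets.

step 1: expand (4,2) (f=6, h=4) → closed; open now [(3,0) g=1 f=8, (3,1) g=2 f=8, (3,2) g=3 f=8, (5,0) g=1 f=6, (5,1) g=2 f=6, (5,2) g=3 f=6]
step 2: expand (5,2) (f=6, h=3) → closed; open now [(3,0) g=1 f=8, (3,1) g=2 f=8, (3,2) g=3 f=8, (5,0) g=1 f=6, (5,1) g=2 f=6, (5,3) g=4 f=6, (6,2) g=4 f=6]
step 3: expand (5,3) (f=6, h=2) → closed; open now [(3,0) g=1 f=8, (3,1) g=2 f=8, (3,2) g=3 f=8, (5,0) g=1 f=6, (5,1) g=2 f=6, (5,4) g=5 f=8, (6,2) g=4 f=6, (6,3) g=5 f=6]

order=[(4,2) → (5,2) → (5,3)]; open=[(3,0) g=1 f=8, (3,1) g=2 f=8, (3,2) g=3 f=8, (5,0) g=1 f=6, (5,1) g=2 f=6, (5,4) g=5 f=8, (6,2) g=4 f=6, (6,3) g=5 f=6]; closed=[(4,0), (4,1), (4,2), (5,2), (5,3)]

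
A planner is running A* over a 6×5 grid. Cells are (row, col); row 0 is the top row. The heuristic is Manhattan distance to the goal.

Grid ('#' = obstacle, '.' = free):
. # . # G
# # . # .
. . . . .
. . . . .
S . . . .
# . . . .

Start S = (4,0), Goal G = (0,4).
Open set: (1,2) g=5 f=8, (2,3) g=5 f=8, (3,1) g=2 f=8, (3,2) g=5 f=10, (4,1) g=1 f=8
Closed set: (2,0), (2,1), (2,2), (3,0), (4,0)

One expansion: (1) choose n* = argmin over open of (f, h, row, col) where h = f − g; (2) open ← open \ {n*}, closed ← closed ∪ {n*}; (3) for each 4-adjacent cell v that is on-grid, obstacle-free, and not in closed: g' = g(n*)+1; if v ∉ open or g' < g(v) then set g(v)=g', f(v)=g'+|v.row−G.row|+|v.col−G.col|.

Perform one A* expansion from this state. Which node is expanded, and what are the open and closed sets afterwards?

step 1: expand (1,2) (f=8, h=3) → closed; open now [(0,2) g=6 f=8, (2,3) g=5 f=8, (3,1) g=2 f=8, (3,2) g=5 f=10, (4,1) g=1 f=8]

expanded=(1,2); open=[(0,2) g=6 f=8, (2,3) g=5 f=8, (3,1) g=2 f=8, (3,2) g=5 f=10, (4,1) g=1 f=8]; closed=[(1,2), (2,0), (2,1), (2,2), (3,0), (4,0)]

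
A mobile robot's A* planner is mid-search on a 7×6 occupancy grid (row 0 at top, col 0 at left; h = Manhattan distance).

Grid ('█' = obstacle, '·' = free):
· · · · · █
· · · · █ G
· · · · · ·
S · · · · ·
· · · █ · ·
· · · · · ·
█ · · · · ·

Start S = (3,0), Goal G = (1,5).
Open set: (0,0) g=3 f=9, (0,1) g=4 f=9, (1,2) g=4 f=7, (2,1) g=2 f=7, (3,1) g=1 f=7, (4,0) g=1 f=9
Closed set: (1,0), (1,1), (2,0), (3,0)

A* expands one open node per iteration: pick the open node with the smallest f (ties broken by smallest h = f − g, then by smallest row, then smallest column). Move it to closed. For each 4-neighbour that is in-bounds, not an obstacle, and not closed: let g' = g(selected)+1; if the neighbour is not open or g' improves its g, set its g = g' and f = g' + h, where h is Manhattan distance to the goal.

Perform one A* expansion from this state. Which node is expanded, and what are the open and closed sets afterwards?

step 1: expand (1,2) (f=7, h=3) → closed; open now [(0,0) g=3 f=9, (0,1) g=4 f=9, (0,2) g=5 f=9, (1,3) g=5 f=7, (2,1) g=2 f=7, (2,2) g=5 f=9, (3,1) g=1 f=7, (4,0) g=1 f=9]

expanded=(1,2); open=[(0,0) g=3 f=9, (0,1) g=4 f=9, (0,2) g=5 f=9, (1,3) g=5 f=7, (2,1) g=2 f=7, (2,2) g=5 f=9, (3,1) g=1 f=7, (4,0) g=1 f=9]; closed=[(1,0), (1,1), (1,2), (2,0), (3,0)]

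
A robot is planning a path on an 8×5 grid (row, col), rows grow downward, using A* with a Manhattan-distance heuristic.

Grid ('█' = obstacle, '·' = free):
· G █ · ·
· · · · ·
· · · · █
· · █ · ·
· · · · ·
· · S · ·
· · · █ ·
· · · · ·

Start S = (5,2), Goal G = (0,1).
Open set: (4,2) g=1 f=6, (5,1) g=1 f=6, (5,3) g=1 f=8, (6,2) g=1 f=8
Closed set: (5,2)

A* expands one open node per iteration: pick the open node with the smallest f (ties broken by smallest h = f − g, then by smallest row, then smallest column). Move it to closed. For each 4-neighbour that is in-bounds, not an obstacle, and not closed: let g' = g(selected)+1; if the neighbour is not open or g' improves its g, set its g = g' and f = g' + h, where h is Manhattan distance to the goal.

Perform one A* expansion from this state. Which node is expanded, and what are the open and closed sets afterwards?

expanded=(4,2); open=[(4,1) g=2 f=6, (4,3) g=2 f=8, (5,1) g=1 f=6, (5,3) g=1 f=8, (6,2) g=1 f=8]; closed=[(4,2), (5,2)]

step 1: expand (4,2) (f=6, h=5) → closed; open now [(4,1) g=2 f=6, (4,3) g=2 f=8, (5,1) g=1 f=6, (5,3) g=1 f=8, (6,2) g=1 f=8]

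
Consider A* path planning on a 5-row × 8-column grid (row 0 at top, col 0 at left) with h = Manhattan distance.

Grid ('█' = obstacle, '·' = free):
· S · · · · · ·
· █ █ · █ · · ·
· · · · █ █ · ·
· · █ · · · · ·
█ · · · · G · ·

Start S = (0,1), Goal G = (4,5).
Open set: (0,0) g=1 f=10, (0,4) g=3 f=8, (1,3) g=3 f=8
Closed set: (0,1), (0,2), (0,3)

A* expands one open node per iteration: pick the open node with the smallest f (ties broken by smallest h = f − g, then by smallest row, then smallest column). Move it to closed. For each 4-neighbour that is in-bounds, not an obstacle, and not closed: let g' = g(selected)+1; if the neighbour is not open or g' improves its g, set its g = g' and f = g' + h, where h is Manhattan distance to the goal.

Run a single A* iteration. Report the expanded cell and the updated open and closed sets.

step 1: expand (0,4) (f=8, h=5) → closed; open now [(0,0) g=1 f=10, (0,5) g=4 f=8, (1,3) g=3 f=8]

expanded=(0,4); open=[(0,0) g=1 f=10, (0,5) g=4 f=8, (1,3) g=3 f=8]; closed=[(0,1), (0,2), (0,3), (0,4)]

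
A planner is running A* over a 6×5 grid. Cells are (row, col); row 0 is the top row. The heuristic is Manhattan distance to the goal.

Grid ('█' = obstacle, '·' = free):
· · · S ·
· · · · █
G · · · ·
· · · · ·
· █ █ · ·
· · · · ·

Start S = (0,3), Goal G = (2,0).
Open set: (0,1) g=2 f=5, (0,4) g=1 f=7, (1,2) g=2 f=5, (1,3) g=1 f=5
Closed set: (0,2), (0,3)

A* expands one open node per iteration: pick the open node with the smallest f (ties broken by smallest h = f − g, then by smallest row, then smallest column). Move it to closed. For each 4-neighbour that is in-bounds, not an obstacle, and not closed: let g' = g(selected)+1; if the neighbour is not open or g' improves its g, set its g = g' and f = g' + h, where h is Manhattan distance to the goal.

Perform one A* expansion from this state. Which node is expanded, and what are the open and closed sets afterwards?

step 1: expand (0,1) (f=5, h=3) → closed; open now [(0,0) g=3 f=5, (0,4) g=1 f=7, (1,1) g=3 f=5, (1,2) g=2 f=5, (1,3) g=1 f=5]

expanded=(0,1); open=[(0,0) g=3 f=5, (0,4) g=1 f=7, (1,1) g=3 f=5, (1,2) g=2 f=5, (1,3) g=1 f=5]; closed=[(0,1), (0,2), (0,3)]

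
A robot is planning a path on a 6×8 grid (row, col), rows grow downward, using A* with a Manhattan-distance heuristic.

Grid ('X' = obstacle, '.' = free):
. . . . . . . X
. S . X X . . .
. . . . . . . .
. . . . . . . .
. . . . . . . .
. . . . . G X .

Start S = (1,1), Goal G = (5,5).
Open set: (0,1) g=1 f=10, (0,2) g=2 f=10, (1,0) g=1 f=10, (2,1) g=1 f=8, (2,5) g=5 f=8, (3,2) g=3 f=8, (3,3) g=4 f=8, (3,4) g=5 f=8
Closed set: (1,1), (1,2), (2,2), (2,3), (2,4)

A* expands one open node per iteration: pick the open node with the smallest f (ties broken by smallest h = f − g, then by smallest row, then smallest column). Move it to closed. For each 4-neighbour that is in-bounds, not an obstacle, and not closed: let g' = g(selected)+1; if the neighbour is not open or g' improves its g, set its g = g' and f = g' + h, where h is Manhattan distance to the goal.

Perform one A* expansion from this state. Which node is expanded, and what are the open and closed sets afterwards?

step 1: expand (2,5) (f=8, h=3) → closed; open now [(0,1) g=1 f=10, (0,2) g=2 f=10, (1,0) g=1 f=10, (1,5) g=6 f=10, (2,1) g=1 f=8, (2,6) g=6 f=10, (3,2) g=3 f=8, (3,3) g=4 f=8, (3,4) g=5 f=8, (3,5) g=6 f=8]

expanded=(2,5); open=[(0,1) g=1 f=10, (0,2) g=2 f=10, (1,0) g=1 f=10, (1,5) g=6 f=10, (2,1) g=1 f=8, (2,6) g=6 f=10, (3,2) g=3 f=8, (3,3) g=4 f=8, (3,4) g=5 f=8, (3,5) g=6 f=8]; closed=[(1,1), (1,2), (2,2), (2,3), (2,4), (2,5)]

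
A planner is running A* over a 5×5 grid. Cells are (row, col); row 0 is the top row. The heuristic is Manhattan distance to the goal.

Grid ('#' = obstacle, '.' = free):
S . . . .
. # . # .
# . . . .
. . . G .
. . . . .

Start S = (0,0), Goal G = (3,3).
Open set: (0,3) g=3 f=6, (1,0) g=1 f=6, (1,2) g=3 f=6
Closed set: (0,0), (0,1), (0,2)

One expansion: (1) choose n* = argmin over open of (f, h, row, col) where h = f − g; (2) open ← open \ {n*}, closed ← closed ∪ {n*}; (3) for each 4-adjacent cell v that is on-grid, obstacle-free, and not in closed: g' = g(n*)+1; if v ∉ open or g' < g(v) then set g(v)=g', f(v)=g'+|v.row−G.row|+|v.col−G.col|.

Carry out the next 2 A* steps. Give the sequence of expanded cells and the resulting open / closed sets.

step 1: expand (0,3) (f=6, h=3) → closed; open now [(0,4) g=4 f=8, (1,0) g=1 f=6, (1,2) g=3 f=6]
step 2: expand (1,2) (f=6, h=3) → closed; open now [(0,4) g=4 f=8, (1,0) g=1 f=6, (2,2) g=4 f=6]

order=[(0,3) → (1,2)]; open=[(0,4) g=4 f=8, (1,0) g=1 f=6, (2,2) g=4 f=6]; closed=[(0,0), (0,1), (0,2), (0,3), (1,2)]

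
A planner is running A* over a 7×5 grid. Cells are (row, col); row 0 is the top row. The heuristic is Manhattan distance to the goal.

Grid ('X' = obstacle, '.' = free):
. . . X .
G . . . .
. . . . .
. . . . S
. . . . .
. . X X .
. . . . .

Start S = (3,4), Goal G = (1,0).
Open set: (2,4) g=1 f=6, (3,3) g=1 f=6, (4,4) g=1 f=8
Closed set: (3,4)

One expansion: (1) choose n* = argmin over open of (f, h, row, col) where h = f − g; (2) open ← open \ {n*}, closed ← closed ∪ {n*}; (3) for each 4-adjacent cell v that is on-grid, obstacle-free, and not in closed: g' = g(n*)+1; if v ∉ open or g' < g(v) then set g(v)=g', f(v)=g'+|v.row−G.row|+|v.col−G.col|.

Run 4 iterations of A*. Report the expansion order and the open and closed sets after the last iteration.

step 1: expand (2,4) (f=6, h=5) → closed; open now [(1,4) g=2 f=6, (2,3) g=2 f=6, (3,3) g=1 f=6, (4,4) g=1 f=8]
step 2: expand (1,4) (f=6, h=4) → closed; open now [(0,4) g=3 f=8, (1,3) g=3 f=6, (2,3) g=2 f=6, (3,3) g=1 f=6, (4,4) g=1 f=8]
step 3: expand (1,3) (f=6, h=3) → closed; open now [(0,4) g=3 f=8, (1,2) g=4 f=6, (2,3) g=2 f=6, (3,3) g=1 f=6, (4,4) g=1 f=8]
step 4: expand (1,2) (f=6, h=2) → closed; open now [(0,2) g=5 f=8, (0,4) g=3 f=8, (1,1) g=5 f=6, (2,2) g=5 f=8, (2,3) g=2 f=6, (3,3) g=1 f=6, (4,4) g=1 f=8]

order=[(2,4) → (1,4) → (1,3) → (1,2)]; open=[(0,2) g=5 f=8, (0,4) g=3 f=8, (1,1) g=5 f=6, (2,2) g=5 f=8, (2,3) g=2 f=6, (3,3) g=1 f=6, (4,4) g=1 f=8]; closed=[(1,2), (1,3), (1,4), (2,4), (3,4)]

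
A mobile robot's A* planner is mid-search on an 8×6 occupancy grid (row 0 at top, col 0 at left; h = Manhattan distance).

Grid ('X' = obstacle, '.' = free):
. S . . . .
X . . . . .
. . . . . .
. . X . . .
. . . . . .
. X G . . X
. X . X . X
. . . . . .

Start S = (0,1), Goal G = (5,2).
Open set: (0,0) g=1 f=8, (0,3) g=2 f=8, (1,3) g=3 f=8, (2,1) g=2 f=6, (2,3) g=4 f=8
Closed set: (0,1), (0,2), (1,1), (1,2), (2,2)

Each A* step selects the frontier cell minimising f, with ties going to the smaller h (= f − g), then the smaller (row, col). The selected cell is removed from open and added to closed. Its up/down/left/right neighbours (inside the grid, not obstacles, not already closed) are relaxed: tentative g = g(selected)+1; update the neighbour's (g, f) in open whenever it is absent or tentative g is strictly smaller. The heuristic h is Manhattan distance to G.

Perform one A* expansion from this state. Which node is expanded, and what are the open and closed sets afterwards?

expanded=(2,1); open=[(0,0) g=1 f=8, (0,3) g=2 f=8, (1,3) g=3 f=8, (2,0) g=3 f=8, (2,3) g=4 f=8, (3,1) g=3 f=6]; closed=[(0,1), (0,2), (1,1), (1,2), (2,1), (2,2)]

step 1: expand (2,1) (f=6, h=4) → closed; open now [(0,0) g=1 f=8, (0,3) g=2 f=8, (1,3) g=3 f=8, (2,0) g=3 f=8, (2,3) g=4 f=8, (3,1) g=3 f=6]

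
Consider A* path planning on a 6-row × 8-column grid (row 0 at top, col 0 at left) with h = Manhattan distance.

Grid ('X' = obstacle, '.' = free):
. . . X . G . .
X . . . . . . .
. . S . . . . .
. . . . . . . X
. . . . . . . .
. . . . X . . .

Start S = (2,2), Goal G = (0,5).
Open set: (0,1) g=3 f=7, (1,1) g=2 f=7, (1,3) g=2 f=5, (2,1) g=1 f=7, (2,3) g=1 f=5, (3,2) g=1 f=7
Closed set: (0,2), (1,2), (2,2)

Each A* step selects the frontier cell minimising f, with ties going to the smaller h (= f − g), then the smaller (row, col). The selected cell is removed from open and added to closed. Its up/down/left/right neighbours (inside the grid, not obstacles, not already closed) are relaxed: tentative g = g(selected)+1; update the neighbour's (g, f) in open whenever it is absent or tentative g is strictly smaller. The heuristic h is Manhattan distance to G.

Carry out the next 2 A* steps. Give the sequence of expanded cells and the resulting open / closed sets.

step 1: expand (1,3) (f=5, h=3) → closed; open now [(0,1) g=3 f=7, (1,1) g=2 f=7, (1,4) g=3 f=5, (2,1) g=1 f=7, (2,3) g=1 f=5, (3,2) g=1 f=7]
step 2: expand (1,4) (f=5, h=2) → closed; open now [(0,1) g=3 f=7, (0,4) g=4 f=5, (1,1) g=2 f=7, (1,5) g=4 f=5, (2,1) g=1 f=7, (2,3) g=1 f=5, (2,4) g=4 f=7, (3,2) g=1 f=7]

order=[(1,3) → (1,4)]; open=[(0,1) g=3 f=7, (0,4) g=4 f=5, (1,1) g=2 f=7, (1,5) g=4 f=5, (2,1) g=1 f=7, (2,3) g=1 f=5, (2,4) g=4 f=7, (3,2) g=1 f=7]; closed=[(0,2), (1,2), (1,3), (1,4), (2,2)]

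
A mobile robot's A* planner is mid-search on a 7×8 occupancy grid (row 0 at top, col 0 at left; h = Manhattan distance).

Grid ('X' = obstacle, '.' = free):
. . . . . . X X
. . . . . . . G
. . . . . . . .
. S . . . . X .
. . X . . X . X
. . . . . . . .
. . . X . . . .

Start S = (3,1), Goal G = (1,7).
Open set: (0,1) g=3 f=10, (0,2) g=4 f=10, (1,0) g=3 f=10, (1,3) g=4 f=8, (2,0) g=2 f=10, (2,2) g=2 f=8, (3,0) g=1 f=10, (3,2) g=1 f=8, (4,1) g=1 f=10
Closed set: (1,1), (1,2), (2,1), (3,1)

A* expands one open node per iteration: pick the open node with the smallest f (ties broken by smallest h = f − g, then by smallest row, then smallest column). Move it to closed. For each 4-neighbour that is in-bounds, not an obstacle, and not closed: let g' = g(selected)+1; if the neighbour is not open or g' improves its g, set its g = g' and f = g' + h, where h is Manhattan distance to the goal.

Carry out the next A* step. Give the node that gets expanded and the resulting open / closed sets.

step 1: expand (1,3) (f=8, h=4) → closed; open now [(0,1) g=3 f=10, (0,2) g=4 f=10, (0,3) g=5 f=10, (1,0) g=3 f=10, (1,4) g=5 f=8, (2,0) g=2 f=10, (2,2) g=2 f=8, (2,3) g=5 f=10, (3,0) g=1 f=10, (3,2) g=1 f=8, (4,1) g=1 f=10]

expanded=(1,3); open=[(0,1) g=3 f=10, (0,2) g=4 f=10, (0,3) g=5 f=10, (1,0) g=3 f=10, (1,4) g=5 f=8, (2,0) g=2 f=10, (2,2) g=2 f=8, (2,3) g=5 f=10, (3,0) g=1 f=10, (3,2) g=1 f=8, (4,1) g=1 f=10]; closed=[(1,1), (1,2), (1,3), (2,1), (3,1)]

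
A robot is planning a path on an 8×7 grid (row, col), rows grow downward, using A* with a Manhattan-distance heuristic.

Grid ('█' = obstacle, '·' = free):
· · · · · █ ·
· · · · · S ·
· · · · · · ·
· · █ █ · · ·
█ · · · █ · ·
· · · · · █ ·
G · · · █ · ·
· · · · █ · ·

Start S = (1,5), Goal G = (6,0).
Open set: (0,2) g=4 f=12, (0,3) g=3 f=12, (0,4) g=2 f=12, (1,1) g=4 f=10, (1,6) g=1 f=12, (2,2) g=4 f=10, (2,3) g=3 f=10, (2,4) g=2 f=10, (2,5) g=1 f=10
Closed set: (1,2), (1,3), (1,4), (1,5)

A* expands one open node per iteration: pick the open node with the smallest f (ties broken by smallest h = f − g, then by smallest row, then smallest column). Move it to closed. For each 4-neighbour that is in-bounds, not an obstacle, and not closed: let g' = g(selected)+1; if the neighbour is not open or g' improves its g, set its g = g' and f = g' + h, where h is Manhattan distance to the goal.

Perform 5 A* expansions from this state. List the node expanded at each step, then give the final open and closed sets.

step 1: expand (1,1) (f=10, h=6) → closed; open now [(0,1) g=5 f=12, (0,2) g=4 f=12, (0,3) g=3 f=12, (0,4) g=2 f=12, (1,0) g=5 f=10, (1,6) g=1 f=12, (2,1) g=5 f=10, (2,2) g=4 f=10, (2,3) g=3 f=10, (2,4) g=2 f=10, (2,5) g=1 f=10]
step 2: expand (1,0) (f=10, h=5) → closed; open now [(0,0) g=6 f=12, (0,1) g=5 f=12, (0,2) g=4 f=12, (0,3) g=3 f=12, (0,4) g=2 f=12, (1,6) g=1 f=12, (2,0) g=6 f=10, (2,1) g=5 f=10, (2,2) g=4 f=10, (2,3) g=3 f=10, (2,4) g=2 f=10, (2,5) g=1 f=10]
step 3: expand (2,0) (f=10, h=4) → closed; open now [(0,0) g=6 f=12, (0,1) g=5 f=12, (0,2) g=4 f=12, (0,3) g=3 f=12, (0,4) g=2 f=12, (1,6) g=1 f=12, (2,1) g=5 f=10, (2,2) g=4 f=10, (2,3) g=3 f=10, (2,4) g=2 f=10, (2,5) g=1 f=10, (3,0) g=7 f=10]
step 4: expand (3,0) (f=10, h=3) → closed; open now [(0,0) g=6 f=12, (0,1) g=5 f=12, (0,2) g=4 f=12, (0,3) g=3 f=12, (0,4) g=2 f=12, (1,6) g=1 f=12, (2,1) g=5 f=10, (2,2) g=4 f=10, (2,3) g=3 f=10, (2,4) g=2 f=10, (2,5) g=1 f=10, (3,1) g=8 f=12]
step 5: expand (2,1) (f=10, h=5) → closed; open now [(0,0) g=6 f=12, (0,1) g=5 f=12, (0,2) g=4 f=12, (0,3) g=3 f=12, (0,4) g=2 f=12, (1,6) g=1 f=12, (2,2) g=4 f=10, (2,3) g=3 f=10, (2,4) g=2 f=10, (2,5) g=1 f=10, (3,1) g=6 f=10]

order=[(1,1) → (1,0) → (2,0) → (3,0) → (2,1)]; open=[(0,0) g=6 f=12, (0,1) g=5 f=12, (0,2) g=4 f=12, (0,3) g=3 f=12, (0,4) g=2 f=12, (1,6) g=1 f=12, (2,2) g=4 f=10, (2,3) g=3 f=10, (2,4) g=2 f=10, (2,5) g=1 f=10, (3,1) g=6 f=10]; closed=[(1,0), (1,1), (1,2), (1,3), (1,4), (1,5), (2,0), (2,1), (3,0)]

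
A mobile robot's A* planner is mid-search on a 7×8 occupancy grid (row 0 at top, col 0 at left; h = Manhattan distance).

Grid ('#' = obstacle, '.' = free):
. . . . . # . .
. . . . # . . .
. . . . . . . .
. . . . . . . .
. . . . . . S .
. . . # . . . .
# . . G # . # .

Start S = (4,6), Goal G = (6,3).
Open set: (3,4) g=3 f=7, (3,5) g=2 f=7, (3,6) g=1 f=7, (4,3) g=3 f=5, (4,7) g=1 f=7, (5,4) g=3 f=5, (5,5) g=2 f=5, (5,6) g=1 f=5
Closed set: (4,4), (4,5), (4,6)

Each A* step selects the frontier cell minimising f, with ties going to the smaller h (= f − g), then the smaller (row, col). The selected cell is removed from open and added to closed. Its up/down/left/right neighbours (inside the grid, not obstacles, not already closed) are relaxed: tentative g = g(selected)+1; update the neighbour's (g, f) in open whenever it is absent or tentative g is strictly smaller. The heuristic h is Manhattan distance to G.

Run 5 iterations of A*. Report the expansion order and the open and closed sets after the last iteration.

step 1: expand (4,3) (f=5, h=2) → closed; open now [(3,3) g=4 f=7, (3,4) g=3 f=7, (3,5) g=2 f=7, (3,6) g=1 f=7, (4,2) g=4 f=7, (4,7) g=1 f=7, (5,4) g=3 f=5, (5,5) g=2 f=5, (5,6) g=1 f=5]
step 2: expand (5,4) (f=5, h=2) → closed; open now [(3,3) g=4 f=7, (3,4) g=3 f=7, (3,5) g=2 f=7, (3,6) g=1 f=7, (4,2) g=4 f=7, (4,7) g=1 f=7, (5,5) g=2 f=5, (5,6) g=1 f=5]
step 3: expand (5,5) (f=5, h=3) → closed; open now [(3,3) g=4 f=7, (3,4) g=3 f=7, (3,5) g=2 f=7, (3,6) g=1 f=7, (4,2) g=4 f=7, (4,7) g=1 f=7, (5,6) g=1 f=5, (6,5) g=3 f=5]
step 4: expand (6,5) (f=5, h=2) → closed; open now [(3,3) g=4 f=7, (3,4) g=3 f=7, (3,5) g=2 f=7, (3,6) g=1 f=7, (4,2) g=4 f=7, (4,7) g=1 f=7, (5,6) g=1 f=5]
step 5: expand (5,6) (f=5, h=4) → closed; open now [(3,3) g=4 f=7, (3,4) g=3 f=7, (3,5) g=2 f=7, (3,6) g=1 f=7, (4,2) g=4 f=7, (4,7) g=1 f=7, (5,7) g=2 f=7]

order=[(4,3) → (5,4) → (5,5) → (6,5) → (5,6)]; open=[(3,3) g=4 f=7, (3,4) g=3 f=7, (3,5) g=2 f=7, (3,6) g=1 f=7, (4,2) g=4 f=7, (4,7) g=1 f=7, (5,7) g=2 f=7]; closed=[(4,3), (4,4), (4,5), (4,6), (5,4), (5,5), (5,6), (6,5)]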